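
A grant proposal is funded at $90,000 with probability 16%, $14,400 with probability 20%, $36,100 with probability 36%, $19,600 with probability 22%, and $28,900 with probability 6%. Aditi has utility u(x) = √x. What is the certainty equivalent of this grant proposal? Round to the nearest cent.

$32,905.96

E[u] = 0.16·√90000 + 0.2·√14400 + 0.36·√36100 + 0.22·√19600 + 0.06·√28900 = 0.16·300 + 0.2·120 + 0.36·190 + 0.22·140 + 0.06·170 = 181.4
CE = (181.4)² = 32905.96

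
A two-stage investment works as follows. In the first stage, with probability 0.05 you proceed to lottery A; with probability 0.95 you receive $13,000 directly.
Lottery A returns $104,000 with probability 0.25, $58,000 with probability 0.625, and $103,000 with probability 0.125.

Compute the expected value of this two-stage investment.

EV(A) = 0.25 × 104000 + 0.625 × 58000 + 0.125 × 103000 = 26000 + 36250 + 12875 = 75125
Branch B: 13000 (certain)
Overall = 0.05 × 75125 + 0.95 × 13000 = 3756.25 + 12350 = 16106.25

$16,106.25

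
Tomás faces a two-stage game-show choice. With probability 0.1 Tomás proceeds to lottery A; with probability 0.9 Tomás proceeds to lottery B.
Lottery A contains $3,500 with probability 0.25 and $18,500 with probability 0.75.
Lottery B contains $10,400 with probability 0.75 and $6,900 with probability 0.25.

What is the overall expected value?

$10,047.50

EV(A) = 0.25 × 3500 + 0.75 × 18500 = 875 + 13875 = 14750
EV(B) = 0.75 × 10400 + 0.25 × 6900 = 7800 + 1725 = 9525
Overall = 0.1 × 14750 + 0.9 × 9525 = 1475 + 8572.5 = 10047.5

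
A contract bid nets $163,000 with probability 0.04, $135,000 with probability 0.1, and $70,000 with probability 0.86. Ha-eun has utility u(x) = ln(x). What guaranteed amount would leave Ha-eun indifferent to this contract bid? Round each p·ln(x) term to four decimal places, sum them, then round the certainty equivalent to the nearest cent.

E[u] = 0.04·ln(163000) + 0.1·ln(135000) + 0.86·ln(70000) = 0.4801 + 1.1813 + 9.5944 = 11.2558
CE = e^11.2558 ≈ 77327.12

$77,327.12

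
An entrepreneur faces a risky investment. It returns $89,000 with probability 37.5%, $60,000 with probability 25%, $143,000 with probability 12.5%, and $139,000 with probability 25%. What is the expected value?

$101,000

EV = 0.375 × 89000 + 0.25 × 60000 + 0.125 × 143000 + 0.25 × 139000 = 33375 + 15000 + 17875 + 34750 = 101000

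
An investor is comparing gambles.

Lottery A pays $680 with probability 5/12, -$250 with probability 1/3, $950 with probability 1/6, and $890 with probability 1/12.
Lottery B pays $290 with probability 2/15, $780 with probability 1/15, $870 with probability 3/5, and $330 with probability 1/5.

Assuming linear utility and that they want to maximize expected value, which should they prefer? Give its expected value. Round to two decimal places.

Lottery B ($678.67)

Lottery A = 5/12 × 680 + 1/3 × (-250) + 1/6 × 950 + 1/12 × 890 = 283.3333 − 83.3333 + 158.3333 + 74.1667 = 432.5
Lottery B = 2/15 × 290 + 1/15 × 780 + 3/5 × 870 + 1/5 × 330 = 38.6667 + 52 + 522 + 66 = 678.6667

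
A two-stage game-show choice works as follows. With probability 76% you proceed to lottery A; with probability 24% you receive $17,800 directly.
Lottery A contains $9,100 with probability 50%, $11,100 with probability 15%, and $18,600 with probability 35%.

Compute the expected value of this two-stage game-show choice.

$13,943

EV(A) = 0.5 × 9100 + 0.15 × 11100 + 0.35 × 18600 = 4550 + 1665 + 6510 = 12725
Branch B: 17800 (certain)
Overall = 0.76 × 12725 + 0.24 × 17800 = 9671 + 4272 = 13943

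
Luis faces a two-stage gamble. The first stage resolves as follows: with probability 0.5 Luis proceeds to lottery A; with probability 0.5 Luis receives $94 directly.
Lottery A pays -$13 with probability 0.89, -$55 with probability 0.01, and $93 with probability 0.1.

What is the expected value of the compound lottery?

$45.59

EV(A) = 0.89 × (-13) + 0.01 × (-55) + 0.1 × 93 = -11.57 − 0.55 + 9.3 = -2.82
Branch B: 94 (certain)
Overall = 0.5 × (-2.82) + 0.5 × 94 = -1.41 + 47 = 45.59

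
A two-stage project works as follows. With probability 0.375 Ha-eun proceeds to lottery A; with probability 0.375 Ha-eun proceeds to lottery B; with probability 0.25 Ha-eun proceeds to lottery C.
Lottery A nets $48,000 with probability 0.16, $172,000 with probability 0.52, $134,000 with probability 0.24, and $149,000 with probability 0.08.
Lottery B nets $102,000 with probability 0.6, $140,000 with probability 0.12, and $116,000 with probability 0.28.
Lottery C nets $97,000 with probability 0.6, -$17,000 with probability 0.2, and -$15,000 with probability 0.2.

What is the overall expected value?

EV(A) = 0.16 × 48000 + 0.52 × 172000 + 0.24 × 134000 + 0.08 × 149000 = 7680 + 89440 + 32160 + 11920 = 141200
EV(B) = 0.6 × 102000 + 0.12 × 140000 + 0.28 × 116000 = 61200 + 16800 + 32480 = 110480
EV(C) = 0.6 × 97000 + 0.2 × (-17000) + 0.2 × (-15000) = 58200 − 3400 − 3000 = 51800
Overall = 0.375 × 141200 + 0.375 × 110480 + 0.25 × 51800 = 52950 + 41430 + 12950 = 107330

$107,330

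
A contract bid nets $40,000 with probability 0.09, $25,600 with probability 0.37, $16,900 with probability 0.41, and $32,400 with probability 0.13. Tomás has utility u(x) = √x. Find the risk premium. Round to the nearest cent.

E[u] = 0.09·√40000 + 0.37·√25600 + 0.41·√16900 + 0.13·√32400 = 0.09·200 + 0.37·160 + 0.41·130 + 0.13·180 = 153.9
CE = (153.9)² = 23685.21
Risk premium = EV − CE = 24213 − 23685.21 = 527.79

$527.79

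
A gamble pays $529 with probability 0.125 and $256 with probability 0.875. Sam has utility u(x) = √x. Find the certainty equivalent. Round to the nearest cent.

$284.77

E[u] = 0.125·√529 + 0.875·√256 = 0.125·23 + 0.875·16 = 16.875
CE = (16.875)² = 284.765625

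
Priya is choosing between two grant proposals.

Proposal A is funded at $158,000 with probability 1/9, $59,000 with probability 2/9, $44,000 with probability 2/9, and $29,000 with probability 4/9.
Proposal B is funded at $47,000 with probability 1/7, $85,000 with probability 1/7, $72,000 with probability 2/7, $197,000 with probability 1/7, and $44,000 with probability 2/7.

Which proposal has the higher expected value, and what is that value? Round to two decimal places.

Proposal A = 1/9 × 158000 + 2/9 × 59000 + 2/9 × 44000 + 4/9 × 29000 = 17555.5556 + 13111.1111 + 9777.7778 + 12888.8889 = 53333.3333
Proposal B = 1/7 × 47000 + 1/7 × 85000 + 2/7 × 72000 + 1/7 × 197000 + 2/7 × 44000 = 6714.2857 + 12142.8571 + 20571.4286 + 28142.8571 + 12571.4286 = 80142.8571

Proposal B ($80,142.86)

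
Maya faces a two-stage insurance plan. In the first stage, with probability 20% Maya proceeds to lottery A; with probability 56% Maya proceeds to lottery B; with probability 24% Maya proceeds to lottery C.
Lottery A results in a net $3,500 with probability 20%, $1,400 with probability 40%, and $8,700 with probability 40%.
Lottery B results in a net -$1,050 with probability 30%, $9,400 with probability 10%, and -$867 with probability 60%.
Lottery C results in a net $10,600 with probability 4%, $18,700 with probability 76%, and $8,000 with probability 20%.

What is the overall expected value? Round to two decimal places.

$4,903.33

EV(A) = 0.2 × 3500 + 0.4 × 1400 + 0.4 × 8700 = 700 + 560 + 3480 = 4740
EV(B) = 0.3 × (-1050) + 0.1 × 9400 + 0.6 × (-867) = -315 + 940 − 520.2 = 104.8
EV(C) = 0.04 × 10600 + 0.76 × 18700 + 0.2 × 8000 = 424 + 14212 + 1600 = 16236
Overall = 0.2 × 4740 + 0.56 × 104.8 + 0.24 × 16236 = 948 + 58.688 + 3896.64 = 4903.328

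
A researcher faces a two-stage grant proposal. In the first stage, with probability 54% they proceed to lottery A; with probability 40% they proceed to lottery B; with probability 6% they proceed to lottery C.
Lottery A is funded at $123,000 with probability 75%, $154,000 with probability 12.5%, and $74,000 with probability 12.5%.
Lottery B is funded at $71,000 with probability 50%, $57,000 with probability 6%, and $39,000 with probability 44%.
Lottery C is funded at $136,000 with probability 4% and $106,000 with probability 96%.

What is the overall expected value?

EV(A) = 0.75 × 123000 + 0.125 × 154000 + 0.125 × 74000 = 92250 + 19250 + 9250 = 120750
EV(B) = 0.5 × 71000 + 0.06 × 57000 + 0.44 × 39000 = 35500 + 3420 + 17160 = 56080
EV(C) = 0.04 × 136000 + 0.96 × 106000 = 5440 + 101760 = 107200
Overall = 0.54 × 120750 + 0.4 × 56080 + 0.06 × 107200 = 65205 + 22432 + 6432 = 94069

$94,069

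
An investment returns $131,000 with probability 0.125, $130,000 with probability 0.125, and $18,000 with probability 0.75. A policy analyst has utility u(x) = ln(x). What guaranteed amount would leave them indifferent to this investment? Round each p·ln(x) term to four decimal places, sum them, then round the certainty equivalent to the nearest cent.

E[u] = 0.125·ln(131000) + 0.125·ln(130000) + 0.75·ln(18000) = 1.4729 + 1.4719 + 7.3486 = 10.2934
CE = e^10.2934 ≈ 29537.03

$29,537.03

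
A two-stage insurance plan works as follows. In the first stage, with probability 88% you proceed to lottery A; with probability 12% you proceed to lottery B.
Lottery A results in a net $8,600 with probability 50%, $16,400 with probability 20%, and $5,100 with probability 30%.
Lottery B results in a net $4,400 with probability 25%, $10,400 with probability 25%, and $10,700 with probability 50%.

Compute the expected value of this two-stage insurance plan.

EV(A) = 0.5 × 8600 + 0.2 × 16400 + 0.3 × 5100 = 4300 + 3280 + 1530 = 9110
EV(B) = 0.25 × 4400 + 0.25 × 10400 + 0.5 × 10700 = 1100 + 2600 + 5350 = 9050
Overall = 0.88 × 9110 + 0.12 × 9050 = 8016.8 + 1086 = 9102.8

$9,102.80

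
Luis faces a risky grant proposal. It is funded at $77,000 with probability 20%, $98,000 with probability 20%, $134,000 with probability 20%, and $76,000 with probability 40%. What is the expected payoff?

$92,200

EV = 0.2 × 77000 + 0.2 × 98000 + 0.2 × 134000 + 0.4 × 76000 = 15400 + 19600 + 26800 + 30400 = 92200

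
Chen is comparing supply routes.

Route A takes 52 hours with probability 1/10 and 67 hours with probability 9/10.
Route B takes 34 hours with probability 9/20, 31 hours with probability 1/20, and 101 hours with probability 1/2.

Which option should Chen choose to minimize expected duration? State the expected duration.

Route A (65.5 hours)

Route A = 1/10 × 52 + 9/10 × 67 = 5.2 + 60.3 = 65.5
Route B = 9/20 × 34 + 1/20 × 31 + 1/2 × 101 = 15.3 + 1.55 + 50.5 = 67.35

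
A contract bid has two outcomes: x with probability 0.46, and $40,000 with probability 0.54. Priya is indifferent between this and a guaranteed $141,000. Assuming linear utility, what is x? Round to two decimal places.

x = $259,565.22

0.46·x + 0.54·40000 = 141000
0.46·x = 141000 − 21600 = 119400
x = 119400 / 0.46 = 259565.2174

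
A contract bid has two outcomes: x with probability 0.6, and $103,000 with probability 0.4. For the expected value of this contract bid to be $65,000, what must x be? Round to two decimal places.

x = $39,666.67

0.6·x + 0.4·103000 = 65000
0.6·x = 65000 − 41200 = 23800
x = 23800 / 0.6 = 39666.6667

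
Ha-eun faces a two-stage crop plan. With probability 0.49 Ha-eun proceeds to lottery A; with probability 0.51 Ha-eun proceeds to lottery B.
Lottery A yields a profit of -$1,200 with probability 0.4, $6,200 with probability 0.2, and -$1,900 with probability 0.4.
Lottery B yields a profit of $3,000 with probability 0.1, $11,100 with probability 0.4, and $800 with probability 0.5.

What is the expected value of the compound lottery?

EV(A) = 0.4 × (-1200) + 0.2 × 6200 + 0.4 × (-1900) = -480 + 1240 − 760 = 0
EV(B) = 0.1 × 3000 + 0.4 × 11100 + 0.5 × 800 = 300 + 4440 + 400 = 5140
Overall = 0.49 × 0 + 0.51 × 5140 = 0 + 2621.4 = 2621.4

$2,621.40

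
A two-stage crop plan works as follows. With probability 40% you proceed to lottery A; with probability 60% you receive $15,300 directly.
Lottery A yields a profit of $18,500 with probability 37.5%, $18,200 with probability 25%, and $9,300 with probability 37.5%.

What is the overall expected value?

$15,170

EV(A) = 0.375 × 18500 + 0.25 × 18200 + 0.375 × 9300 = 6937.5 + 4550 + 3487.5 = 14975
Branch B: 15300 (certain)
Overall = 0.4 × 14975 + 0.6 × 15300 = 5990 + 9180 = 15170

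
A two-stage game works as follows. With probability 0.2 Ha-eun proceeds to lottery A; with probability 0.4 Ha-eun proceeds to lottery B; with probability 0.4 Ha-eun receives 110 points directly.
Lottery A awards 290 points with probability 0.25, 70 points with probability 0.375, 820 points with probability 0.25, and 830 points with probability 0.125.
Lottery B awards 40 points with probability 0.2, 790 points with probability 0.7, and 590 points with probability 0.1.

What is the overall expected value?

EV(A) = 0.25 × 290 + 0.375 × 70 + 0.25 × 820 + 0.125 × 830 = 72.5 + 26.25 + 205 + 103.75 = 407.5
EV(B) = 0.2 × 40 + 0.7 × 790 + 0.1 × 590 = 8 + 553 + 59 = 620
Branch C: 110 (certain)
Overall = 0.2 × 407.5 + 0.4 × 620 + 0.4 × 110 = 81.5 + 248 + 44 = 373.5

373.5 points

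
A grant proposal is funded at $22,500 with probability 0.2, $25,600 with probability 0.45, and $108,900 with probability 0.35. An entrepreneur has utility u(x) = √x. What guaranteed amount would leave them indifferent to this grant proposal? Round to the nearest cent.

$47,306.25

E[u] = 0.2·√22500 + 0.45·√25600 + 0.35·√108900 = 0.2·150 + 0.45·160 + 0.35·330 = 217.5
CE = (217.5)² = 47306.25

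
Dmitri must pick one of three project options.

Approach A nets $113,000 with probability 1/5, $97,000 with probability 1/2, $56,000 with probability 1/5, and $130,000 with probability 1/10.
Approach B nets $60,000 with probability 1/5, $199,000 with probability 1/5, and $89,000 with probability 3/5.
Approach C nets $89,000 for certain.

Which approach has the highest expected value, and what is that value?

Approach A = 1/5 × 113000 + 1/2 × 97000 + 1/5 × 56000 + 1/10 × 130000 = 22600 + 48500 + 11200 + 13000 = 95300
Approach B = 1/5 × 60000 + 1/5 × 199000 + 3/5 × 89000 = 12000 + 39800 + 53400 = 105200
Approach C: 89000 (certain)

Approach B ($105,200)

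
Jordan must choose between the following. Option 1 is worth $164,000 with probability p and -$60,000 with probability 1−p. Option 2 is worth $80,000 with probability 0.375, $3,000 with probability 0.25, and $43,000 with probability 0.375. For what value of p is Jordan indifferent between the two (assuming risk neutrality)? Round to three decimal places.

p = 0.477

EV(Option 2) = 0.375 × 80000 + 0.25 × 3000 + 0.375 × 43000 = 30000 + 750 + 16125 = 46875
p·164000 + (1−p)·(-60000) = 46875
224000p − 60000 = 46875
p = (46875 + 60000) / 224000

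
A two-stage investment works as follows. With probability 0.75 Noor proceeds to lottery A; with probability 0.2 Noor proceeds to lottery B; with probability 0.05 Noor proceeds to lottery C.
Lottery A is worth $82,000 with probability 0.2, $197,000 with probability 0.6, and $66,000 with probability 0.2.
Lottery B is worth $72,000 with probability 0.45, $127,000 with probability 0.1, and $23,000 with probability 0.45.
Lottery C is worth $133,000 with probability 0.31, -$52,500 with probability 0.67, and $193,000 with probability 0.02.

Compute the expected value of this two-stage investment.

$122,435.75

EV(A) = 0.2 × 82000 + 0.6 × 197000 + 0.2 × 66000 = 16400 + 118200 + 13200 = 147800
EV(B) = 0.45 × 72000 + 0.1 × 127000 + 0.45 × 23000 = 32400 + 12700 + 10350 = 55450
EV(C) = 0.31 × 133000 + 0.67 × (-52500) + 0.02 × 193000 = 41230 − 35175 + 3860 = 9915
Overall = 0.75 × 147800 + 0.2 × 55450 + 0.05 × 9915 = 110850 + 11090 + 495.75 = 122435.75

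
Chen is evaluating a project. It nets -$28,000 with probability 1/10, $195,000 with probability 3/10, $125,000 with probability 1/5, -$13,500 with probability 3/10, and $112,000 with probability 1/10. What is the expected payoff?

$87,850

EV = 1/10 × (-28000) + 3/10 × 195000 + 1/5 × 125000 + 3/10 × (-13500) + 1/10 × 112000 = -2800 + 58500 + 25000 − 4050 + 11200 = 87850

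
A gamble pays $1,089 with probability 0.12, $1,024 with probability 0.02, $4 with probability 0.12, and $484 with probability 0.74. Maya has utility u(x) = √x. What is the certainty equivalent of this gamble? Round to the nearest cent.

$446.05

E[u] = 0.12·√1089 + 0.02·√1024 + 0.12·√4 + 0.74·√484 = 0.12·33 + 0.02·32 + 0.12·2 + 0.74·22 = 21.12
CE = (21.12)² = 446.0544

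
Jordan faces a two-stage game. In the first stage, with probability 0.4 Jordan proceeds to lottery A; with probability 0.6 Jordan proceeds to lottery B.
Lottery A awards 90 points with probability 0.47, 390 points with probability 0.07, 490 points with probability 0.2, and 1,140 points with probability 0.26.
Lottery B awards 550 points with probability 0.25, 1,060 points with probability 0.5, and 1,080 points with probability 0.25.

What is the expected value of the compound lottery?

748.1 points

EV(A) = 0.47 × 90 + 0.07 × 390 + 0.2 × 490 + 0.26 × 1140 = 42.3 + 27.3 + 98 + 296.4 = 464
EV(B) = 0.25 × 550 + 0.5 × 1060 + 0.25 × 1080 = 137.5 + 530 + 270 = 937.5
Overall = 0.4 × 464 + 0.6 × 937.5 = 185.6 + 562.5 = 748.1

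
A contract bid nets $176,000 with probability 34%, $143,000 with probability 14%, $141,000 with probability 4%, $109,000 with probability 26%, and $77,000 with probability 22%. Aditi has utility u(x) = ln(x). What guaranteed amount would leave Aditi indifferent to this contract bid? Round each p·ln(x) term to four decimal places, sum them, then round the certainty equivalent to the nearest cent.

$124,729.17

E[u] = 0.34·ln(176000) + 0.14·ln(143000) + 0.04·ln(141000) + 0.26·ln(109000) + 0.22·ln(77000) = 4.1066 + 1.6619 + 0.4743 + 3.0158 + 2.4753 = 11.7339
CE = e^11.7339 ≈ 124729.17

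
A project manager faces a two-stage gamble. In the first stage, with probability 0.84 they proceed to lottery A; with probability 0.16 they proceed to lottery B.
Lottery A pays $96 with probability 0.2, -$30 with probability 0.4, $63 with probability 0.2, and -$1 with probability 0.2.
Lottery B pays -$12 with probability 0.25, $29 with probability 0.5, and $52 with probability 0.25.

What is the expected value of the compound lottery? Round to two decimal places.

$20.38

EV(A) = 0.2 × 96 + 0.4 × (-30) + 0.2 × 63 + 0.2 × (-1) = 19.2 − 12 + 12.6 − 0.2 = 19.6
EV(B) = 0.25 × (-12) + 0.5 × 29 + 0.25 × 52 = -3 + 14.5 + 13 = 24.5
Overall = 0.84 × 19.6 + 0.16 × 24.5 = 16.464 + 3.92 = 20.384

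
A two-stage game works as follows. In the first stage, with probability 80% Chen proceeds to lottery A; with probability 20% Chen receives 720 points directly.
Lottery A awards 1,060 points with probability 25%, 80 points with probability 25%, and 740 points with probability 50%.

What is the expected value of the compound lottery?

668 points

EV(A) = 0.25 × 1060 + 0.25 × 80 + 0.5 × 740 = 265 + 20 + 370 = 655
Branch B: 720 (certain)
Overall = 0.8 × 655 + 0.2 × 720 = 524 + 144 = 668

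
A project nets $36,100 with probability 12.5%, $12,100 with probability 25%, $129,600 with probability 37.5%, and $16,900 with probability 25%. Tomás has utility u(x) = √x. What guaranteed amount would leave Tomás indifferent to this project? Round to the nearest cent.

E[u] = 0.125·√36100 + 0.25·√12100 + 0.375·√129600 + 0.25·√16900 = 0.125·190 + 0.25·110 + 0.375·360 + 0.25·130 = 218.75
CE = (218.75)² = 47851.5625

$47,851.56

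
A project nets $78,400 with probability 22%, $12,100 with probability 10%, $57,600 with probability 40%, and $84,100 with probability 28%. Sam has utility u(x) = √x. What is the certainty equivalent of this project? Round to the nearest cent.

$62,400.04

E[u] = 0.22·√78400 + 0.1·√12100 + 0.4·√57600 + 0.28·√84100 = 0.22·280 + 0.1·110 + 0.4·240 + 0.28·290 = 249.8
CE = (249.8)² = 62400.04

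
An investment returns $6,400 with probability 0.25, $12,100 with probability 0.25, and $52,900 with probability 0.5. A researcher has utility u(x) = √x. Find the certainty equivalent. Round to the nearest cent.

$26,406.25

E[u] = 0.25·√6400 + 0.25·√12100 + 0.5·√52900 = 0.25·80 + 0.25·110 + 0.5·230 = 162.5
CE = (162.5)² = 26406.25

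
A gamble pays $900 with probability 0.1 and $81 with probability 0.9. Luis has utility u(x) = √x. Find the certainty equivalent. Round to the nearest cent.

$123.21

E[u] = 0.1·√900 + 0.9·√81 = 0.1·30 + 0.9·9 = 11.1
CE = (11.1)² = 123.21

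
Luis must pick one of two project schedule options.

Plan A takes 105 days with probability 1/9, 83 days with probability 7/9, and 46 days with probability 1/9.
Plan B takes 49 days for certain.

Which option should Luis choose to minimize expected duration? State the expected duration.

Plan A = 1/9 × 105 + 7/9 × 83 + 1/9 × 46 = 11.6667 + 64.5556 + 5.1111 = 81.3333
Plan B: 49 (certain)

Plan B (49 days)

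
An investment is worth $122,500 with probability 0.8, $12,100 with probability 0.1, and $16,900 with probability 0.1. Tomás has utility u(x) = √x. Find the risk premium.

$8,484

E[u] = 0.8·√122500 + 0.1·√12100 + 0.1·√16900 = 0.8·350 + 0.1·110 + 0.1·130 = 304
CE = (304)² = 92416
Risk premium = EV − CE = 100900 − 92416 = 8484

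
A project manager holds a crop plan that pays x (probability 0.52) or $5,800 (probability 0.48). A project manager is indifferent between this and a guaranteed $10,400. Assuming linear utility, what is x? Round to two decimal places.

0.52·x + 0.48·5800 = 10400
0.52·x = 10400 − 2784 = 7616
x = 7616 / 0.52 = 14646.1538

x = $14,646.15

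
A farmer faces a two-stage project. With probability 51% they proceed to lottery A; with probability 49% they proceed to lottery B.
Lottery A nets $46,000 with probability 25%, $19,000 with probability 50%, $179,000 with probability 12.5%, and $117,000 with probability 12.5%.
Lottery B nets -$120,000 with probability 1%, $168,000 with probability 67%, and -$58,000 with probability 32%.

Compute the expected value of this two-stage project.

EV(A) = 0.25 × 46000 + 0.5 × 19000 + 0.125 × 179000 + 0.125 × 117000 = 11500 + 9500 + 22375 + 14625 = 58000
EV(B) = 0.01 × (-120000) + 0.67 × 168000 + 0.32 × (-58000) = -1200 + 112560 − 18560 = 92800
Overall = 0.51 × 58000 + 0.49 × 92800 = 29580 + 45472 = 75052

$75,052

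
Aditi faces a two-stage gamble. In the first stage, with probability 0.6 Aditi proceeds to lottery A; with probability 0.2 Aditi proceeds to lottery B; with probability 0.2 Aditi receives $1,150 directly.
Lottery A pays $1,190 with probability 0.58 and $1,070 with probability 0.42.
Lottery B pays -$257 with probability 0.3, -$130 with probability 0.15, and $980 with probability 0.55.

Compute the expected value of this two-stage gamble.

$1,002.24

EV(A) = 0.58 × 1190 + 0.42 × 1070 = 690.2 + 449.4 = 1139.6
EV(B) = 0.3 × (-257) + 0.15 × (-130) + 0.55 × 980 = -77.1 − 19.5 + 539 = 442.4
Branch C: 1150 (certain)
Overall = 0.6 × 1139.6 + 0.2 × 442.4 + 0.2 × 1150 = 683.76 + 88.48 + 230 = 1002.24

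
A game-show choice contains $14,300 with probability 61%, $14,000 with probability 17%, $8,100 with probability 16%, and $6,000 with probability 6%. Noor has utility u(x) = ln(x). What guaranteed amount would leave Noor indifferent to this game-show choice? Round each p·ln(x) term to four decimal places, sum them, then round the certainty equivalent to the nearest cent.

E[u] = 0.61·ln(14300) + 0.17·ln(14000) + 0.16·ln(8100) + 0.06·ln(6000) = 5.8365 + 1.6230 + 1.4399 + 0.5220 = 9.4214
CE = e^9.4214 ≈ 12349.86

$12,349.86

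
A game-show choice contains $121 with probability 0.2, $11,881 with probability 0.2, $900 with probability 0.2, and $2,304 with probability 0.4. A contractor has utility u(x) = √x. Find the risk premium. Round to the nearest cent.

$1,081.36

E[u] = 0.2·√121 + 0.2·√11881 + 0.2·√900 + 0.4·√2304 = 0.2·11 + 0.2·109 + 0.2·30 + 0.4·48 = 49.2
CE = (49.2)² = 2420.64
Risk premium = EV − CE = 3502 − 2420.64 = 1081.36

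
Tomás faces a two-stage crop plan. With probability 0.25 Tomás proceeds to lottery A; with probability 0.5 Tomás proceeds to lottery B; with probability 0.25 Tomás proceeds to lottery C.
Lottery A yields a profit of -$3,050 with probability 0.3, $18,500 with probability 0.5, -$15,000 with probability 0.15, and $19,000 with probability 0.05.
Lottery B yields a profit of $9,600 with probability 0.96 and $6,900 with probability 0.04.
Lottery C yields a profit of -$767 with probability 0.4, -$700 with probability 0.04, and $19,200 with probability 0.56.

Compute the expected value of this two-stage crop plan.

EV(A) = 0.3 × (-3050) + 0.5 × 18500 + 0.15 × (-15000) + 0.05 × 19000 = -915 + 9250 − 2250 + 950 = 7035
EV(B) = 0.96 × 9600 + 0.04 × 6900 = 9216 + 276 = 9492
EV(C) = 0.4 × (-767) + 0.04 × (-700) + 0.56 × 19200 = -306.8 − 28 + 10752 = 10417.2
Overall = 0.25 × 7035 + 0.5 × 9492 + 0.25 × 10417.2 = 1758.75 + 4746 + 2604.3 = 9109.05

$9,109.05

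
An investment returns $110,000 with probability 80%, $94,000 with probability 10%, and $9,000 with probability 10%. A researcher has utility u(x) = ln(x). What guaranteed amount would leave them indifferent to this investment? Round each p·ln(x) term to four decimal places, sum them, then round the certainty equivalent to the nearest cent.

E[u] = 0.8·ln(110000) + 0.1·ln(94000) + 0.1·ln(9000) = 9.2866 + 1.1451 + 0.9105 = 11.3422
CE = e^11.3422 ≈ 84305.30

$84,305.30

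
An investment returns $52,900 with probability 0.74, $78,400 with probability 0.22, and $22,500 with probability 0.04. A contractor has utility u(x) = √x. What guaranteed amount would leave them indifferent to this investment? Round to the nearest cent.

$56,548.84

E[u] = 0.74·√52900 + 0.22·√78400 + 0.04·√22500 = 0.74·230 + 0.22·280 + 0.04·150 = 237.8
CE = (237.8)² = 56548.84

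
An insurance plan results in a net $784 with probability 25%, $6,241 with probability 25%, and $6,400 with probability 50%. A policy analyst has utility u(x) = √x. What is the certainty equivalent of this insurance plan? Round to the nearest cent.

E[u] = 0.25·√784 + 0.25·√6241 + 0.5·√6400 = 0.25·28 + 0.25·79 + 0.5·80 = 66.75
CE = (66.75)² = 4455.5625

$4,455.56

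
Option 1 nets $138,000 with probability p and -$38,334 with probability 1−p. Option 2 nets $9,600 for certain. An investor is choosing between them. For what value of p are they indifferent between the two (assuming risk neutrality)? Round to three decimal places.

p = 0.272

p·138000 + (1−p)·(-38334) = 9600
176334p − 38334 = 9600
p = (9600 + 38334) / 176334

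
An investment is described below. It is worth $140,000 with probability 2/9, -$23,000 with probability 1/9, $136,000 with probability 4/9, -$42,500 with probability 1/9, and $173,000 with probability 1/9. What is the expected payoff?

$103,500

EV = 2/9 × 140000 + 1/9 × (-23000) + 4/9 × 136000 + 1/9 × (-42500) + 1/9 × 173000 = 31111.1111 − 2555.5556 + 60444.4444 − 4722.2222 + 19222.2222 = 103500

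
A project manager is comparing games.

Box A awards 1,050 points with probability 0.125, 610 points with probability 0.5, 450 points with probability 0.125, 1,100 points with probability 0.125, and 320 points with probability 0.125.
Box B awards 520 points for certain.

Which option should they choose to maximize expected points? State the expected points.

Box A = 0.125 × 1050 + 0.5 × 610 + 0.125 × 450 + 0.125 × 1100 + 0.125 × 320 = 131.25 + 305 + 56.25 + 137.5 + 40 = 670
Box B: 520 (certain)

Box A (670 points)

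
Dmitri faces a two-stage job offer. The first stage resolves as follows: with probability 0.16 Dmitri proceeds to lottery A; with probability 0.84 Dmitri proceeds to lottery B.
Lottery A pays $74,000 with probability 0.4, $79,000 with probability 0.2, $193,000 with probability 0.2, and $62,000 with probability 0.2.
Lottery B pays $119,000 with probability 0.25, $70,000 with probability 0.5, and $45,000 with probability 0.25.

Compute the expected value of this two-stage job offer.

$79,264

EV(A) = 0.4 × 74000 + 0.2 × 79000 + 0.2 × 193000 + 0.2 × 62000 = 29600 + 15800 + 38600 + 12400 = 96400
EV(B) = 0.25 × 119000 + 0.5 × 70000 + 0.25 × 45000 = 29750 + 35000 + 11250 = 76000
Overall = 0.16 × 96400 + 0.84 × 76000 = 15424 + 63840 = 79264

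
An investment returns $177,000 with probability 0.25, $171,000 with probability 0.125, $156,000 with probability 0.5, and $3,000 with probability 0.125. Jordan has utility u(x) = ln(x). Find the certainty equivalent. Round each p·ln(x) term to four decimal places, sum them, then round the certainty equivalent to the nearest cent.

$99,389.33

E[u] = 0.25·ln(177000) + 0.125·ln(171000) + 0.5·ln(156000) + 0.125·ln(3000) = 3.0210 + 1.5062 + 5.9788 + 1.0008 = 11.5068
CE = e^11.5068 ≈ 99389.33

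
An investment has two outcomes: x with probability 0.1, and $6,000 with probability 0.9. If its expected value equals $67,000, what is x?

0.1·x + 0.9·6000 = 67000
0.1·x = 67000 − 5400 = 61600
x = 61600 / 0.1 = 616000

x = $616,000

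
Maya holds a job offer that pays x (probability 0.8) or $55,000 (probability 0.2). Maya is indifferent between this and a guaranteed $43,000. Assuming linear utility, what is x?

x = $40,000

0.8·x + 0.2·55000 = 43000
0.8·x = 43000 − 11000 = 32000
x = 32000 / 0.8 = 40000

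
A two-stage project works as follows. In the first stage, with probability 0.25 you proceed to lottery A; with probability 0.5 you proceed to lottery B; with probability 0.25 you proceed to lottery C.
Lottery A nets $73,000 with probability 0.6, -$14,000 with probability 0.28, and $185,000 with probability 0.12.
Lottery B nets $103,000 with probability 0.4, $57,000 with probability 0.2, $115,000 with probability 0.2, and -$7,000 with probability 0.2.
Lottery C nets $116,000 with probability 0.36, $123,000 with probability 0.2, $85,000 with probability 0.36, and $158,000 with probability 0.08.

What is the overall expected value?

EV(A) = 0.6 × 73000 + 0.28 × (-14000) + 0.12 × 185000 = 43800 − 3920 + 22200 = 62080
EV(B) = 0.4 × 103000 + 0.2 × 57000 + 0.2 × 115000 + 0.2 × (-7000) = 41200 + 11400 + 23000 − 1400 = 74200
EV(C) = 0.36 × 116000 + 0.2 × 123000 + 0.36 × 85000 + 0.08 × 158000 = 41760 + 24600 + 30600 + 12640 = 109600
Overall = 0.25 × 62080 + 0.5 × 74200 + 0.25 × 109600 = 15520 + 37100 + 27400 = 80020

$80,020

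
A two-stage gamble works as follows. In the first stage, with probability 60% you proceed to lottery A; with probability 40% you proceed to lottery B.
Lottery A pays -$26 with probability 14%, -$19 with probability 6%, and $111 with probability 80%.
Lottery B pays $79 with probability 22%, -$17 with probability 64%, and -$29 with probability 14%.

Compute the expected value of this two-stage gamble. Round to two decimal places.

EV(A) = 0.14 × (-26) + 0.06 × (-19) + 0.8 × 111 = -3.64 − 1.14 + 88.8 = 84.02
EV(B) = 0.22 × 79 + 0.64 × (-17) + 0.14 × (-29) = 17.38 − 10.88 − 4.06 = 2.44
Overall = 0.6 × 84.02 + 0.4 × 2.44 = 50.412 + 0.976 = 51.388

$51.39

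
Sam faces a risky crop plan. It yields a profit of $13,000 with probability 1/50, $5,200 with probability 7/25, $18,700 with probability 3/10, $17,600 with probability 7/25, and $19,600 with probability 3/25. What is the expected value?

$14,606

EV = 1/50 × 13000 + 7/25 × 5200 + 3/10 × 18700 + 7/25 × 17600 + 3/25 × 19600 = 260 + 1456 + 5610 + 4928 + 2352 = 14606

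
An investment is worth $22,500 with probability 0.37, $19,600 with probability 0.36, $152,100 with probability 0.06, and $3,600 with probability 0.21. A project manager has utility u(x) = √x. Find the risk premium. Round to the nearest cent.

E[u] = 0.37·√22500 + 0.36·√19600 + 0.06·√152100 + 0.21·√3600 = 0.37·150 + 0.36·140 + 0.06·390 + 0.21·60 = 141.9
CE = (141.9)² = 20135.61
Risk premium = EV − CE = 25263 − 20135.61 = 5127.39

$5,127.39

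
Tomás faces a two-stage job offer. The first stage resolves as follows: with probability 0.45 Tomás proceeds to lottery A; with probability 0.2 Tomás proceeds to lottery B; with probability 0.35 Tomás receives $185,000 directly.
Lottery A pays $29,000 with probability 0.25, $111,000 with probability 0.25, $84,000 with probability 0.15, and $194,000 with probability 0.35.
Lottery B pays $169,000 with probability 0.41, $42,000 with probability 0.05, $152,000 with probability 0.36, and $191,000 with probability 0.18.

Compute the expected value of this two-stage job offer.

EV(A) = 0.25 × 29000 + 0.25 × 111000 + 0.15 × 84000 + 0.35 × 194000 = 7250 + 27750 + 12600 + 67900 = 115500
EV(B) = 0.41 × 169000 + 0.05 × 42000 + 0.36 × 152000 + 0.18 × 191000 = 69290 + 2100 + 54720 + 34380 = 160490
Branch C: 185000 (certain)
Overall = 0.45 × 115500 + 0.2 × 160490 + 0.35 × 185000 = 51975 + 32098 + 64750 = 148823

$148,823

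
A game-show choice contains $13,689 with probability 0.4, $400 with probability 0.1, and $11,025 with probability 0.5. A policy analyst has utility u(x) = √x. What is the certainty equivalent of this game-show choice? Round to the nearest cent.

$10,261.69

E[u] = 0.4·√13689 + 0.1·√400 + 0.5·√11025 = 0.4·117 + 0.1·20 + 0.5·105 = 101.3
CE = (101.3)² = 10261.69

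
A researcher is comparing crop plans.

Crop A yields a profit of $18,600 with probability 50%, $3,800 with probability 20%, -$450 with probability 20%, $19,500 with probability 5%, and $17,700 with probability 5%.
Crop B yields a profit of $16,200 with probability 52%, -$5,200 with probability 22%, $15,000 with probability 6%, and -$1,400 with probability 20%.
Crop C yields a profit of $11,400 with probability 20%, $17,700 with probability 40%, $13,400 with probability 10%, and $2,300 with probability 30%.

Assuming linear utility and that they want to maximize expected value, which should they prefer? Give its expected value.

Crop A = 0.5 × 18600 + 0.2 × 3800 + 0.2 × (-450) + 0.05 × 19500 + 0.05 × 17700 = 9300 + 760 − 90 + 975 + 885 = 11830
Crop B = 0.52 × 16200 + 0.22 × (-5200) + 0.06 × 15000 + 0.2 × (-1400) = 8424 − 1144 + 900 − 280 = 7900
Crop C = 0.2 × 11400 + 0.4 × 17700 + 0.1 × 13400 + 0.3 × 2300 = 2280 + 7080 + 1340 + 690 = 11390

Crop A ($11,830)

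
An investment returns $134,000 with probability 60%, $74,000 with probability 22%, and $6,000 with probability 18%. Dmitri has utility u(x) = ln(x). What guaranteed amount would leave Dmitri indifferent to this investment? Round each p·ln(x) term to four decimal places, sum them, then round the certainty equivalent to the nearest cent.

$67,231.69

E[u] = 0.6·ln(134000) + 0.22·ln(74000) + 0.18·ln(6000) = 7.0834 + 2.4666 + 1.5659 = 11.1159
CE = e^11.1159 ≈ 67231.69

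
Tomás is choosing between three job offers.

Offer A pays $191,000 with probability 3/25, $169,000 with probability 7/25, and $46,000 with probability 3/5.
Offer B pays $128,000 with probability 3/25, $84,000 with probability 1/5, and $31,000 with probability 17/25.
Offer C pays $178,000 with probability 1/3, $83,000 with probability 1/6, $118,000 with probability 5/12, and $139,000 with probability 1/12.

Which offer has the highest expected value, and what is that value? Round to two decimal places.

Offer C ($133,916.67)

Offer A = 3/25 × 191000 + 7/25 × 169000 + 3/5 × 46000 = 22920 + 47320 + 27600 = 97840
Offer B = 3/25 × 128000 + 1/5 × 84000 + 17/25 × 31000 = 15360 + 16800 + 21080 = 53240
Offer C = 1/3 × 178000 + 1/6 × 83000 + 5/12 × 118000 + 1/12 × 139000 = 59333.3333 + 13833.3333 + 49166.6667 + 11583.3333 = 133916.6667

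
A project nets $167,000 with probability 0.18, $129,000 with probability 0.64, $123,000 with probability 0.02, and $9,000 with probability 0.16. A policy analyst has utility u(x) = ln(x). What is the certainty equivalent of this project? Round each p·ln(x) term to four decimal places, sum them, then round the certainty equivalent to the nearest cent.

E[u] = 0.18·ln(167000) + 0.64·ln(129000) + 0.02·ln(123000) + 0.16·ln(9000) = 2.1646 + 7.5312 + 0.2344 + 1.4568 = 11.3870
CE = e^11.3870 ≈ 88168.06

$88,168.06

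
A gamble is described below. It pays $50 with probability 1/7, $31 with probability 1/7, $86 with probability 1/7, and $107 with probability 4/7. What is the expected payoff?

$85

EV = 1/7 × 50 + 1/7 × 31 + 1/7 × 86 + 4/7 × 107 = 7.1429 + 4.4286 + 12.2857 + 61.1429 = 85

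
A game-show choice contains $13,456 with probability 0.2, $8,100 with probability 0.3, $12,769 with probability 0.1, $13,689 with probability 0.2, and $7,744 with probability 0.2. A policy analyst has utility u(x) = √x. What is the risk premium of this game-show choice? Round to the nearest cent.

$178.45

E[u] = 0.2·√13456 + 0.3·√8100 + 0.1·√12769 + 0.2·√13689 + 0.2·√7744 = 0.2·116 + 0.3·90 + 0.1·113 + 0.2·117 + 0.2·88 = 102.5
CE = (102.5)² = 10506.25
Risk premium = EV − CE = 10684.7 − 10506.25 = 178.45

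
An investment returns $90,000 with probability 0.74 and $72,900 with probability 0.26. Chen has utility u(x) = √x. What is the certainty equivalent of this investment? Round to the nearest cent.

E[u] = 0.74·√90000 + 0.26·√72900 = 0.74·300 + 0.26·270 = 292.2
CE = (292.2)² = 85380.84

$85,380.84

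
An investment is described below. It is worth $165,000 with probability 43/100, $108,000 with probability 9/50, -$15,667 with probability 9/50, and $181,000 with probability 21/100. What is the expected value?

$125,579.94

EV = 43/100 × 165000 + 9/50 × 108000 + 9/50 × (-15667) + 21/100 × 181000 = 70950 + 19440 − 2820.06 + 38010 = 125579.94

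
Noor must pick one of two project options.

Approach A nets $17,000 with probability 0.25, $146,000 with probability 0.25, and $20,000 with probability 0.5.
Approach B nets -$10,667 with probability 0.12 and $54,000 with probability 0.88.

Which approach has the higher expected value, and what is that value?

Approach A = 0.25 × 17000 + 0.25 × 146000 + 0.5 × 20000 = 4250 + 36500 + 10000 = 50750
Approach B = 0.12 × (-10667) + 0.88 × 54000 = -1280.04 + 47520 = 46239.96

Approach A ($50,750)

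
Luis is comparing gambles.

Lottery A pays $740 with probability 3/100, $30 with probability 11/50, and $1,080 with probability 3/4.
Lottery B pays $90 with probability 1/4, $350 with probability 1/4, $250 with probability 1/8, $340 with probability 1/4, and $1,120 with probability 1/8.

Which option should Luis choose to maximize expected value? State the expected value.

Lottery A = 3/100 × 740 + 11/50 × 30 + 3/4 × 1080 = 22.2 + 6.6 + 810 = 838.8
Lottery B = 1/4 × 90 + 1/4 × 350 + 1/8 × 250 + 1/4 × 340 + 1/8 × 1120 = 22.5 + 87.5 + 31.25 + 85 + 140 = 366.25

Lottery A ($838.80)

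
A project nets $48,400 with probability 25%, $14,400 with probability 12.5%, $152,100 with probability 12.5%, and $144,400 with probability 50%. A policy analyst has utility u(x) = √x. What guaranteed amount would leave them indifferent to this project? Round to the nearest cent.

$95,326.56

E[u] = 0.25·√48400 + 0.125·√14400 + 0.125·√152100 + 0.5·√144400 = 0.25·220 + 0.125·120 + 0.125·390 + 0.5·380 = 308.75
CE = (308.75)² = 95326.5625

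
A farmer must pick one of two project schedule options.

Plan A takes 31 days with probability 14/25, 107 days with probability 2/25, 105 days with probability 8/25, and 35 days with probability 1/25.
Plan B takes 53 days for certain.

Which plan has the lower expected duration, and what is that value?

Plan A = 14/25 × 31 + 2/25 × 107 + 8/25 × 105 + 1/25 × 35 = 17.36 + 8.56 + 33.6 + 1.4 = 60.92
Plan B: 53 (certain)

Plan B (53 days)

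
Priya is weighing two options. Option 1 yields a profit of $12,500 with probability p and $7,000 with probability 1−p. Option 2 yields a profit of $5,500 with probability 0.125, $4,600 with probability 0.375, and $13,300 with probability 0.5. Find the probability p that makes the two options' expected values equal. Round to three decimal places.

p = 0.375

EV(Option 2) = 0.125 × 5500 + 0.375 × 4600 + 0.5 × 13300 = 687.5 + 1725 + 6650 = 9062.5
p·12500 + (1−p)·7000 = 9062.5
5500p + 7000 = 9062.5
p = (9062.5 − 7000) / 5500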